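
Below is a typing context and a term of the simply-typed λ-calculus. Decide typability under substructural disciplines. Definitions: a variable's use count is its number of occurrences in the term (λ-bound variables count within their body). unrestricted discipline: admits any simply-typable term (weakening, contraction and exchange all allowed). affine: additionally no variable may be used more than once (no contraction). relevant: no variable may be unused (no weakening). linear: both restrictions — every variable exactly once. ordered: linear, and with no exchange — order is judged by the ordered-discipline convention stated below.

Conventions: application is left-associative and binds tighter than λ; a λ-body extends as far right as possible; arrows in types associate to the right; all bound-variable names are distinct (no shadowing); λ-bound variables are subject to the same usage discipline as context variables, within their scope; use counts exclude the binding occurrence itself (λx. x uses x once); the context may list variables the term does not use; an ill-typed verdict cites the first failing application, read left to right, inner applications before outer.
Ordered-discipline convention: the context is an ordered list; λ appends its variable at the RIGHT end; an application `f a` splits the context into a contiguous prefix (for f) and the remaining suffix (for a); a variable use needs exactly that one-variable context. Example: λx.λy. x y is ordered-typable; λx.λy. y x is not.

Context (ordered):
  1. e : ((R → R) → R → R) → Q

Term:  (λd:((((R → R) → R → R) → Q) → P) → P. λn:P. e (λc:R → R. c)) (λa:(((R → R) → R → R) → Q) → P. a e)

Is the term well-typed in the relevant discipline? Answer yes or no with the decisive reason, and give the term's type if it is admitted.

no — unused: d, n — weakening required
counts: e ×2, d (λ-bound) ×0, n (λ-bound) ×0, c (λ-bound) ×1, a (λ-bound) ×1
use order (left to right): e, c, a, e
typing: well-typed — term : P → Q
per-discipline verdicts: ordered ✗ · linear ✗ · affine ✗ · relevant ✗ · unrestricted ✓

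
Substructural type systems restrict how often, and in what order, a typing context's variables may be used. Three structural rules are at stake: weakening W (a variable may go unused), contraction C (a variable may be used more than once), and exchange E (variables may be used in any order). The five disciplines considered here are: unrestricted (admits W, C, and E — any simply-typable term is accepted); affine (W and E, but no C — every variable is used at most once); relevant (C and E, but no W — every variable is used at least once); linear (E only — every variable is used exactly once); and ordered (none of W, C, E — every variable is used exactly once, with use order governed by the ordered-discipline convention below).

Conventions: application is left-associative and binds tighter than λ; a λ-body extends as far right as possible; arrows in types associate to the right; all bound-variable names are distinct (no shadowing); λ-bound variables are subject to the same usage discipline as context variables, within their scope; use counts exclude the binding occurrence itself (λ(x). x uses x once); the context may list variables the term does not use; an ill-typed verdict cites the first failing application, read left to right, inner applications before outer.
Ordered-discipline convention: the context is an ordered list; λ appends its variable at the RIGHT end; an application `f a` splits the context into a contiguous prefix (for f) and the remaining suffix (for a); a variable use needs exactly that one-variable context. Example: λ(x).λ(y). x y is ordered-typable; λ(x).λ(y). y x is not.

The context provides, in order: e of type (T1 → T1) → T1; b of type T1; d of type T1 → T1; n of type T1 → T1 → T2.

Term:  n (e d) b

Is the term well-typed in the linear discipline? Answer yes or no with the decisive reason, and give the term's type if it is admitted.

yes — e, b, d, n: one use apiece; term : T2
counts: e: 1, b: 1, d: 1, n: 1
uses in reading order: n, e, d, b
typing: the term checks, with type T2
per-discipline verdicts: ordered ✗; linear ✓; affine ✓; relevant ✓; unrestricted ✓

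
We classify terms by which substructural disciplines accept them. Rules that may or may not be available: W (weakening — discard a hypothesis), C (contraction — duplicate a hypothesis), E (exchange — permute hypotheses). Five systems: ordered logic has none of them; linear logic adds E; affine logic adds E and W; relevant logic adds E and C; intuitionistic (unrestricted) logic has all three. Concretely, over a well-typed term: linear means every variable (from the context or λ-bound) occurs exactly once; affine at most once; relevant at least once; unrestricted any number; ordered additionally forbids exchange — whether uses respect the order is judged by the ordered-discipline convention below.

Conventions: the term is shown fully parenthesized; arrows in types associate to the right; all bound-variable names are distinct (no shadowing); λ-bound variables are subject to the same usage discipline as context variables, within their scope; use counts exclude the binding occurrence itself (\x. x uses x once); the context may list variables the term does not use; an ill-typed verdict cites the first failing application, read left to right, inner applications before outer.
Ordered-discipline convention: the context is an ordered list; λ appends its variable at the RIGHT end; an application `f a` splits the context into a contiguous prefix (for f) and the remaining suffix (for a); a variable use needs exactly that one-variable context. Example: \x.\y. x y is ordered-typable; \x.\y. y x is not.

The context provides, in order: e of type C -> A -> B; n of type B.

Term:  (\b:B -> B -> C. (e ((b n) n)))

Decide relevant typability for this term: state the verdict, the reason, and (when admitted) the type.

yes — none of e, n, b goes unused; term : (B -> B -> C) -> A -> B
counts: e: 1×, n: 2×, b (bound): 1×
use order (left to right): e, b, n, n
typing: ✓ — (B -> B -> C) -> A -> B
per-discipline verdicts: ordered ✗ | linear ✗ | affine ✗ | relevant ✓ | unrestricted ✓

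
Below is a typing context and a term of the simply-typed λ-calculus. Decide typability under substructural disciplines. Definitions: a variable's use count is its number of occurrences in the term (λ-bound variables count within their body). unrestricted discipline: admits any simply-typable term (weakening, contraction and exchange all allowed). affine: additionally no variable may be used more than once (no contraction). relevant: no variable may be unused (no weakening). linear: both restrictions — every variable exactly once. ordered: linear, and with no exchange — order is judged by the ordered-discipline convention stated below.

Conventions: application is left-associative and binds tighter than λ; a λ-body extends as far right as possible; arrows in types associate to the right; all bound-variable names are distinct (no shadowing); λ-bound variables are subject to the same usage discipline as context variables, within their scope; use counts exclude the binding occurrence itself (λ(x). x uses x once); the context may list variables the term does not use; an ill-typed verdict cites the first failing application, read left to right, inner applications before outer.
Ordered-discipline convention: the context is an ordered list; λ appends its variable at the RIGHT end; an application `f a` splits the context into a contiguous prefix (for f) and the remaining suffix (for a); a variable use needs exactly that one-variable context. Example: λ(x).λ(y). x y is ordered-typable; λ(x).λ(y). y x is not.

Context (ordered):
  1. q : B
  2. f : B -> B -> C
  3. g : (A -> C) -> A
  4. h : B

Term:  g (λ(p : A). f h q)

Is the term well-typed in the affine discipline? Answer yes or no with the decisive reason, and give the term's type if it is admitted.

yes — none of q, f, g, h, p used more than once; term : A
usage: q: 1, f: 1, g: 1, h: 1, p [bound]: 0
left-to-right use order: g, f, h, q
typing: well-typed at A
summary: ordered ✗ | linear ✗ | affine ✓ | relevant ✗ | unrestricted ✓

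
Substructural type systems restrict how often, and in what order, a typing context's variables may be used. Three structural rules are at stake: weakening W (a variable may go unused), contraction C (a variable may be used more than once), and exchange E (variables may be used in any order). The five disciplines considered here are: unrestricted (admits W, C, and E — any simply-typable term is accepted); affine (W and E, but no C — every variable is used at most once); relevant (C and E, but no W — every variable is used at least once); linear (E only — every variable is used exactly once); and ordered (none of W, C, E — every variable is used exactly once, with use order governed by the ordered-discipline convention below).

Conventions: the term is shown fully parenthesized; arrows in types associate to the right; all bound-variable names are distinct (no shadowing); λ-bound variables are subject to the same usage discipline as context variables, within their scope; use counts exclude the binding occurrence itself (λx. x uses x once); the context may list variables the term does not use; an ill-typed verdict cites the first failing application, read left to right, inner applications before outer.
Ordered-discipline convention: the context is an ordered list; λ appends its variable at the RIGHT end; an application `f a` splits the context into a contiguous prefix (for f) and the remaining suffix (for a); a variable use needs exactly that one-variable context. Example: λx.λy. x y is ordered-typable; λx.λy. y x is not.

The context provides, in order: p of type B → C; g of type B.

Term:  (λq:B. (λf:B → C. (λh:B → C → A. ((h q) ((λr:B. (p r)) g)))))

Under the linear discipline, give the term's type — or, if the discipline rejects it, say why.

not well-typed under linear — f never used (weakening)
counts: p ×1, g ×1, q [bound] ×1, f [bound] ×0, h [bound] ×1, r [bound] ×1
left-to-right use order: h, q, p, r, g
typing: ✓ — B → (B → C) → (B → C → A) → A
across the five disciplines: ordered ✗; linear ✗; affine ✓; relevant ✗; unrestricted ✓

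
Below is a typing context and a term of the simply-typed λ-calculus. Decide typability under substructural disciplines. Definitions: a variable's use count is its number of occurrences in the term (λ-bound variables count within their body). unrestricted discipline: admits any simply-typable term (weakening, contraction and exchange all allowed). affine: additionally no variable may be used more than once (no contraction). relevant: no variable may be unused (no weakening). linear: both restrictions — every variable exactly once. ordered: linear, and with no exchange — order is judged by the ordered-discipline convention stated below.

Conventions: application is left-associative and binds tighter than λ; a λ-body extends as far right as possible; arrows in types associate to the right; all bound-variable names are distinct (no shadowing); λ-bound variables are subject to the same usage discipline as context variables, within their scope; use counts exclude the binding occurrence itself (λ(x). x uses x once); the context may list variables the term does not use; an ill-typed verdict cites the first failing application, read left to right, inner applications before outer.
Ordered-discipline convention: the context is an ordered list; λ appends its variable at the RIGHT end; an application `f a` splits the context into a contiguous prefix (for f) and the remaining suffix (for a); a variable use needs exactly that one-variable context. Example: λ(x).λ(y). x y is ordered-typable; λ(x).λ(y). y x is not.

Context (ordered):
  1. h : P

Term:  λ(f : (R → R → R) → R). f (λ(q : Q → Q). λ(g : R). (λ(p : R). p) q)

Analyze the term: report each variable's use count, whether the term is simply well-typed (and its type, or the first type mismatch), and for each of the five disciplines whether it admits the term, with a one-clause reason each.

variable uses: h: 0×, f [bound]: 1×, q [bound]: 1×, g [bound]: 0×, p [bound]: 1×
uses in reading order: f, p, q
typing: ill-typed: an application expects R but receives Q → Q
ordered: ✗, not simply typable
linear: ✗, fails simple typing
affine: ✗, a type mismatch blocks all five
relevant: ✗, the type mismatch rejects it
unrestricted: ✗, not simply typable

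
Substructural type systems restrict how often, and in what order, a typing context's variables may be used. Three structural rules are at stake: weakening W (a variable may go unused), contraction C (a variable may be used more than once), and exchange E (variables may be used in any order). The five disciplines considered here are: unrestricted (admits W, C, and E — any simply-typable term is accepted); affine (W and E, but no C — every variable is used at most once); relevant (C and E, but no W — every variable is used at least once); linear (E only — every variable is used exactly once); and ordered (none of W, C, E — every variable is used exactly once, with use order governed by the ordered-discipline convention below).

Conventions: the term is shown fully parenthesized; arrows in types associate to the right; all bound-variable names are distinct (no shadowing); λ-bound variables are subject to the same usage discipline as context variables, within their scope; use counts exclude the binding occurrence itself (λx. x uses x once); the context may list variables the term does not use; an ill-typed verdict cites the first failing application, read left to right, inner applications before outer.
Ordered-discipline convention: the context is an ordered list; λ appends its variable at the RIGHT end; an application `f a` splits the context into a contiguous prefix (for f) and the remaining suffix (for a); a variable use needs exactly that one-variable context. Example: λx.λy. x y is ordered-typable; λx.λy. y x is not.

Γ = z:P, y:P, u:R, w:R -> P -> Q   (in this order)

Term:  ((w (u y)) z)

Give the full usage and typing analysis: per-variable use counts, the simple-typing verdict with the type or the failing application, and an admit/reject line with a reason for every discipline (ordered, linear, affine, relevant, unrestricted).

counts: z=1, y=1, u=1, w=1
use order (left to right): w, u, y, z
typing: ill-typed: non-arrow in function slot: R
ordered ✗ (a type mismatch blocks all five)
linear ✗ (the type mismatch rejects it)
affine ✗ (not simply typable)
relevant ✗ (fails simple typing)
unrestricted ✗ (a type mismatch blocks all five)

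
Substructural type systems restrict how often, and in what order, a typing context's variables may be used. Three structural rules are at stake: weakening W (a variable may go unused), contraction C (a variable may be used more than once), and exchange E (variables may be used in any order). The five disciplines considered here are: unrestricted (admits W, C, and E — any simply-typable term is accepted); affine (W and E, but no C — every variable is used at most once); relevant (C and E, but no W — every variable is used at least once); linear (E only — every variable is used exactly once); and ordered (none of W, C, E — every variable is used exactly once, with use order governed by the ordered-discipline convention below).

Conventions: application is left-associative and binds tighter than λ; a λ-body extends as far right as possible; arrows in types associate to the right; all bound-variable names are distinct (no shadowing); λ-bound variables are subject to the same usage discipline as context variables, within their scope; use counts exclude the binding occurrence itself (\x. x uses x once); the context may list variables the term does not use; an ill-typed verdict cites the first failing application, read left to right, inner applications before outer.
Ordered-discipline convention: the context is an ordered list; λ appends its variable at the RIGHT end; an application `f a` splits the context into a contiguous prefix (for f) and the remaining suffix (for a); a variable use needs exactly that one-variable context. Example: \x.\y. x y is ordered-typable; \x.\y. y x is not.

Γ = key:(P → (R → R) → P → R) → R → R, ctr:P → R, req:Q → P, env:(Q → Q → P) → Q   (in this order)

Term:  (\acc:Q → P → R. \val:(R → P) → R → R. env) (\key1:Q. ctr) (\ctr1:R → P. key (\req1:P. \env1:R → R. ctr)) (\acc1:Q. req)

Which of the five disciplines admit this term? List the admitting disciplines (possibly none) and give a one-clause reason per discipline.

admitted by: unrestricted
usage: key: 1, ctr: 2, req: 1, env: 1, acc (λ-bound): 0, val (λ-bound): 0, key1 (λ-bound): 0, ctr1 (λ-bound): 0, req1 (λ-bound): 0, env1 (λ-bound): 0, acc1 (λ-bound): 0
use order (left to right): env, ctr, key, ctr, req
typing: the term checks, with type Q
ordered: ✗ — repeated use of ctr ×2; unused: acc, val, key1, ctr1, req1, env1, acc1 — weakening required
linear: ✗ — repeated use of ctr ×2; unused: acc, val, key1, ctr1, req1, env1, acc1 — weakening required
affine: ✗ — repeated use of ctr ×2
relevant: ✗ — unused: acc, val, key1, ctr1, req1, env1, acc1 — weakening required
unrestricted: ✓ — well-typed at Q; no restrictions here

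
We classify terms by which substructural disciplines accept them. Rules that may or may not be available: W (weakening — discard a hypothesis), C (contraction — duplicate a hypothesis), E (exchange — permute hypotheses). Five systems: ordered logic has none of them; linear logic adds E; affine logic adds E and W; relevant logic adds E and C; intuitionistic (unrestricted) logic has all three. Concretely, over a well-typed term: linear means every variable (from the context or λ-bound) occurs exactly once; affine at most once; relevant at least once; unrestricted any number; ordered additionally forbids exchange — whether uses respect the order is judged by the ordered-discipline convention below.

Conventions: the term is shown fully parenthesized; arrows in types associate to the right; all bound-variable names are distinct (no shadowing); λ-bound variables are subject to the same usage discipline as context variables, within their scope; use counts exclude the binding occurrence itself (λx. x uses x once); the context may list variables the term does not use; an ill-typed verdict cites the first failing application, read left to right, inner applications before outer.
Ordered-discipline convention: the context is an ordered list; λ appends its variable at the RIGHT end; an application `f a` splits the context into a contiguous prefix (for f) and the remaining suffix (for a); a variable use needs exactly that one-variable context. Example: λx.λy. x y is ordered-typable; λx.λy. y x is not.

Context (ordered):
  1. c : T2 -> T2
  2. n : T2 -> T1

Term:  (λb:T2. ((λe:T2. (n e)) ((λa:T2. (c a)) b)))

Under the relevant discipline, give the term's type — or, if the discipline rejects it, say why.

term : T2 -> T1
variable uses: c: 1, n: 1, b (bound): 1, e (bound): 1, a (bound): 1
left-to-right use order: n, e, c, a, b
typing: well-typed — term : T2 -> T1
per-discipline verdicts: ordered ✗ | linear ✓ | affine ✓ | relevant ✓ | unrestricted ✓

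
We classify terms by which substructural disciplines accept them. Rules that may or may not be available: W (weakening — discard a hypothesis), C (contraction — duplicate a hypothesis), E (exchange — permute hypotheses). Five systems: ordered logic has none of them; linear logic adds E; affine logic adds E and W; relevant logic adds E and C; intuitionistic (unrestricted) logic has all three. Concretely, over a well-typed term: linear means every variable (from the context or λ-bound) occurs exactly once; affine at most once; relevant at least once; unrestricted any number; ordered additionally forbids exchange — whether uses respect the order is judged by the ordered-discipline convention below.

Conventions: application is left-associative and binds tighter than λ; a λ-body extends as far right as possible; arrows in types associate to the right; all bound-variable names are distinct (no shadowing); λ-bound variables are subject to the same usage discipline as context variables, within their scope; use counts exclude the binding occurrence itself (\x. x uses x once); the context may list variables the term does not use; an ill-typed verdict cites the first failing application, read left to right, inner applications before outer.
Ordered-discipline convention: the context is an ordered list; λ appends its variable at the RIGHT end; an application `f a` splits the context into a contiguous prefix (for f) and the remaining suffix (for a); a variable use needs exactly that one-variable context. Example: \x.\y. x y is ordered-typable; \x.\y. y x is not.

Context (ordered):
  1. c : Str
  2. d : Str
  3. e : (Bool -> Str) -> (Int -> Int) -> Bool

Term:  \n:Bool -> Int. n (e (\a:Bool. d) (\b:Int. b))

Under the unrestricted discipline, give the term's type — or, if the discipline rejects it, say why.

term : (Bool -> Int) -> Int
usage: c: 0×, d: 1×, e: 1×, n (λ-bound): 1×, a (λ-bound): 0×, b (λ-bound): 1×
left-to-right use order: n, e, d, b
typing: well-typed at (Bool -> Int) -> Int
all disciplines: ordered ✗; linear ✗; affine ✓; relevant ✗; unrestricted ✓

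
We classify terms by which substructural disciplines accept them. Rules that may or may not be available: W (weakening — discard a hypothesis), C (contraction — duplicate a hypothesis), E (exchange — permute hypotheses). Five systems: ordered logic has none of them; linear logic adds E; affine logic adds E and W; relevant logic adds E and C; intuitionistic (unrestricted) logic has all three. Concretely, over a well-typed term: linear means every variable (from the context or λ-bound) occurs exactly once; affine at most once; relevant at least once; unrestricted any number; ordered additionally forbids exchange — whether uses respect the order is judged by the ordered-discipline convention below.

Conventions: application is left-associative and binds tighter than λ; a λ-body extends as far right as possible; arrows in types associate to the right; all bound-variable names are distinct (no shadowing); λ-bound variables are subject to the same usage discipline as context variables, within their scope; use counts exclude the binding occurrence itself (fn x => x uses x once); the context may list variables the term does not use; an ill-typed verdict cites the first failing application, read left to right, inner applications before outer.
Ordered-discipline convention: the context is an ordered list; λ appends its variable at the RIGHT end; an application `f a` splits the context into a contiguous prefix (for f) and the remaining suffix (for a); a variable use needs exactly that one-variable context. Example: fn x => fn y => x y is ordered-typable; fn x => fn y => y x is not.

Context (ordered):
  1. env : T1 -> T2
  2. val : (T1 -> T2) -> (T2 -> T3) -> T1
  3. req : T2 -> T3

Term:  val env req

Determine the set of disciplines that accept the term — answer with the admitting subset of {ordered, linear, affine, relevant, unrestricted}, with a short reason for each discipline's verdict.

admitting disciplines: linear, affine, relevant, unrestricted
variable uses: env: 1, val: 1, req: 1
left-to-right use order: val, env, req
typing: the term checks, with type T1
ordered: ✗, no ordered split (uses run val, env, req)
linear: ✓, env, val, req: one use apiece
affine: ✓, env, val, req: no repeats, contraction unneeded
relevant: ✓, every one of env, val, req appears
unrestricted: ✓, typability at T1 is all that's needed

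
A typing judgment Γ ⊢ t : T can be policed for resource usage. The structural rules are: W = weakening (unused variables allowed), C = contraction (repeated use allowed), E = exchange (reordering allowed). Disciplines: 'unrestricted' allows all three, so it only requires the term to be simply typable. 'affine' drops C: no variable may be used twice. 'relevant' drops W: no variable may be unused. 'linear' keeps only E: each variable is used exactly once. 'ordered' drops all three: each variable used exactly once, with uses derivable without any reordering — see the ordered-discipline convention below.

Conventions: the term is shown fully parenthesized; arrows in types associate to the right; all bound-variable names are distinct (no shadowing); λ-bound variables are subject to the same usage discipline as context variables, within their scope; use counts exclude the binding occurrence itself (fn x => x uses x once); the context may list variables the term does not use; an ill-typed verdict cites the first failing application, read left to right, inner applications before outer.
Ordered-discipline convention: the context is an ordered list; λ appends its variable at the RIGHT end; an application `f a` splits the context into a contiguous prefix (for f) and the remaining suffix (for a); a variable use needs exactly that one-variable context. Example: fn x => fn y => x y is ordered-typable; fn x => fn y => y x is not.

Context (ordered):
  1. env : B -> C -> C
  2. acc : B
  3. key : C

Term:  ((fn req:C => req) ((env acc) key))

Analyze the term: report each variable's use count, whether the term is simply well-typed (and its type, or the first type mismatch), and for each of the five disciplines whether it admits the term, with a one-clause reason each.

variable uses: env: 1×; acc: 1×; key: 1×; req [bound]: 1×
order of uses: req, env, acc, key
typing: well-typed — term : C
ordered: ✓ — one use each (env, acc, key, req); ordered split holds
linear: ✓ — each of env, acc, key, req used exactly once
affine: ✓ — none of env, acc, key, req used more than once
relevant: ✓ — env, acc, key, req: all used, weakening unneeded
unrestricted: ✓ — type-checks (C) and nothing is barred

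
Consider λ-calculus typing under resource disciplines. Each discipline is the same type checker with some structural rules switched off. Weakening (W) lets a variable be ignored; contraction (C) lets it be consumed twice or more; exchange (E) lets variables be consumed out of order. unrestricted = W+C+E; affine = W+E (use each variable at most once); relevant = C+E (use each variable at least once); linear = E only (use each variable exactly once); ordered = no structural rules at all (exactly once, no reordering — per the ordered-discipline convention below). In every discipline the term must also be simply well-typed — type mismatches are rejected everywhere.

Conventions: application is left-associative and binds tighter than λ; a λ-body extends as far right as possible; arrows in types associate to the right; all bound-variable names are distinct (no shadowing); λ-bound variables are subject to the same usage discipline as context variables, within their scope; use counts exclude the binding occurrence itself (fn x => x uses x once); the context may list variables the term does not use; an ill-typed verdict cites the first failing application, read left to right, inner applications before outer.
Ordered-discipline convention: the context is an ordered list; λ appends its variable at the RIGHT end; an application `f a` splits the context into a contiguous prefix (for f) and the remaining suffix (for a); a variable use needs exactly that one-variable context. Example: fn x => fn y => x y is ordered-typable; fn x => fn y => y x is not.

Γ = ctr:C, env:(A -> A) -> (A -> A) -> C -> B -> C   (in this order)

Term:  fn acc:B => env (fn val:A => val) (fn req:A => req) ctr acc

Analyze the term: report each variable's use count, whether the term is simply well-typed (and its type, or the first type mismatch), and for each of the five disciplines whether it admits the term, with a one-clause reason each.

use counts: ctr=1; env=1; acc (bound)=1; val (bound)=1; req (bound)=1
use order (left to right): env, val, req, ctr, acc
typing: ✓ — B -> C
ordered ✗ (no ordered split (uses run env, val, req, ctr, acc))
linear ✓ (single use per variable (ctr, env, acc, val, req))
affine ✓ (at most one use each (ctr, env, acc, val, req))
relevant ✓ (every one of ctr, env, acc, val, req appears)
unrestricted ✓ (type-checks (B -> C) and nothing is barred)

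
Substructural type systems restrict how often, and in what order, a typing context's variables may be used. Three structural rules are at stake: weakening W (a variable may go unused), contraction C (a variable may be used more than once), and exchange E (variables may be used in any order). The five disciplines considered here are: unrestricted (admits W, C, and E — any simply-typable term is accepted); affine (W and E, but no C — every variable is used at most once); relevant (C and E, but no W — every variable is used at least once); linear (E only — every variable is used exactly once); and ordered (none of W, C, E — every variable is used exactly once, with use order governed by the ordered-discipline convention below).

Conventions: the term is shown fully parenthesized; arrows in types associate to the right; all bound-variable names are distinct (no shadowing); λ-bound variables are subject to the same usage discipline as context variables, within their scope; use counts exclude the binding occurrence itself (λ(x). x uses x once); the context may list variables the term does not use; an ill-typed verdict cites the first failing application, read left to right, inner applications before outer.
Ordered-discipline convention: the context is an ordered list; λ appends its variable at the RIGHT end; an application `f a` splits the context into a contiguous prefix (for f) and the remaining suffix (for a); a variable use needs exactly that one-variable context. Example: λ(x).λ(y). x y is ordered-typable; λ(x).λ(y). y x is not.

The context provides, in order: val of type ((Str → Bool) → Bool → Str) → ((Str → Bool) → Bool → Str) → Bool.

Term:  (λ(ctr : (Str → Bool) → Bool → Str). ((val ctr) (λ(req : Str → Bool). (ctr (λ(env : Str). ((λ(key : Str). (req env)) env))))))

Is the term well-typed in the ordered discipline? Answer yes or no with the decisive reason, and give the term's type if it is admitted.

no — ctr ×2, env ×2 used more than once (contraction); needs weakening: key unused
variable uses: val=1; ctr (λ-bound)=2; req (λ-bound)=1; env (λ-bound)=2; key (λ-bound)=0
use order (left to right): val, ctr, ctr, req, env, env
typing: the term checks, with type ((Str → Bool) → Bool → Str) → Bool
all disciplines: ordered ✗ | linear ✗ | affine ✗ | relevant ✗ | unrestricted ✓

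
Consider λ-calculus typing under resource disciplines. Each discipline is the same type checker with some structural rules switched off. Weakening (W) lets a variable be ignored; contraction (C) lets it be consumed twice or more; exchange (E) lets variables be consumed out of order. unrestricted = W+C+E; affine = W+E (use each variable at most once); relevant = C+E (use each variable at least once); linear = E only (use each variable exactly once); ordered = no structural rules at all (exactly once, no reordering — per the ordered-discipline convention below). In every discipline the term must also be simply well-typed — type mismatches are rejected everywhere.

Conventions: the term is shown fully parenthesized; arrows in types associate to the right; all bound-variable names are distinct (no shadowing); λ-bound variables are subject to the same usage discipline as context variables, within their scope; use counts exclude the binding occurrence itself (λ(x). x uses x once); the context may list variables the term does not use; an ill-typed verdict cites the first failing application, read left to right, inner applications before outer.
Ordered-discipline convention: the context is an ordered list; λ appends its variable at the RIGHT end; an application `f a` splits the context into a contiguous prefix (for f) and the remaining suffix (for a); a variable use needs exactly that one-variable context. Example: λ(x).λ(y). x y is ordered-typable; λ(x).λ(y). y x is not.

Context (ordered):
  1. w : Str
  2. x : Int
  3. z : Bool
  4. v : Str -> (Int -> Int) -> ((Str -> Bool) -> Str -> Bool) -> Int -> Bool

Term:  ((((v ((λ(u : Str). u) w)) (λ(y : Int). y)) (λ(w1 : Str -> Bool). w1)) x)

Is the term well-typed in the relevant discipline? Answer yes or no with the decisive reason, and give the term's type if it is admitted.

no — z left unused
variable uses: w=1, x=1, z=0, v=1, u (bound)=1, y (bound)=1, w1 (bound)=1
left-to-right use order: v, u, w, y, w1, x
typing: the term checks, with type Bool
summary: ordered ✗ · linear ✗ · affine ✓ · relevant ✗ · unrestricted ✓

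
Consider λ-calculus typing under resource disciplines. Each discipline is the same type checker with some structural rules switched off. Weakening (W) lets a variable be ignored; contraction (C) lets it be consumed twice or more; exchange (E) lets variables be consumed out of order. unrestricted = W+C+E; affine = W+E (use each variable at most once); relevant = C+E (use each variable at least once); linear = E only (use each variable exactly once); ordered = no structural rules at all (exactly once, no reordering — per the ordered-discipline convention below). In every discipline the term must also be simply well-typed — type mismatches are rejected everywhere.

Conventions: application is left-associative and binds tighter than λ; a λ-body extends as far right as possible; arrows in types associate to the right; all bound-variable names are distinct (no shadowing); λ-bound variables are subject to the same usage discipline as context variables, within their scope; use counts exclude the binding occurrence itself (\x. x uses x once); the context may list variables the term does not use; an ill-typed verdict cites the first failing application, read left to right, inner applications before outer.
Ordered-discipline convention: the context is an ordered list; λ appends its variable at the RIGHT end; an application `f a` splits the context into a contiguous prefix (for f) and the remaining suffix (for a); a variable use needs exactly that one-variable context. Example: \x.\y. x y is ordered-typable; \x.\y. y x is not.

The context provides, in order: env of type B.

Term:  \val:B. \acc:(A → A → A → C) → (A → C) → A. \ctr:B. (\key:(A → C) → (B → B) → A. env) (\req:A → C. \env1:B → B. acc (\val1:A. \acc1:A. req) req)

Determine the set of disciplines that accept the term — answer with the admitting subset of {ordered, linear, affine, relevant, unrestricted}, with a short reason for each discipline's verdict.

admitting disciplines: unrestricted
usage: env ×1, val [bound] ×0, acc [bound] ×1, ctr [bound] ×0, key [bound] ×0, req [bound] ×2, env1 [bound] ×0, val1 [bound] ×0, acc1 [bound] ×0
order of uses: env, acc, req, req
typing: ✓ — B → ((A → A → A → C) → (A → C) → A) → B → B
ordered ✗ (needs contraction — req ×2; unused: val, ctr, key, env1, val1, acc1 — weakening required)
linear ✗ (needs contraction — req ×2; unused: val, ctr, key, env1, val1, acc1 — weakening required)
affine ✗ (needs contraction — req ×2)
relevant ✗ (unused: val, ctr, key, env1, val1, acc1 — weakening required)
unrestricted ✓ (typability at B → ((A → A → A → C) → (A → C) → A) → B → B is all that's needed)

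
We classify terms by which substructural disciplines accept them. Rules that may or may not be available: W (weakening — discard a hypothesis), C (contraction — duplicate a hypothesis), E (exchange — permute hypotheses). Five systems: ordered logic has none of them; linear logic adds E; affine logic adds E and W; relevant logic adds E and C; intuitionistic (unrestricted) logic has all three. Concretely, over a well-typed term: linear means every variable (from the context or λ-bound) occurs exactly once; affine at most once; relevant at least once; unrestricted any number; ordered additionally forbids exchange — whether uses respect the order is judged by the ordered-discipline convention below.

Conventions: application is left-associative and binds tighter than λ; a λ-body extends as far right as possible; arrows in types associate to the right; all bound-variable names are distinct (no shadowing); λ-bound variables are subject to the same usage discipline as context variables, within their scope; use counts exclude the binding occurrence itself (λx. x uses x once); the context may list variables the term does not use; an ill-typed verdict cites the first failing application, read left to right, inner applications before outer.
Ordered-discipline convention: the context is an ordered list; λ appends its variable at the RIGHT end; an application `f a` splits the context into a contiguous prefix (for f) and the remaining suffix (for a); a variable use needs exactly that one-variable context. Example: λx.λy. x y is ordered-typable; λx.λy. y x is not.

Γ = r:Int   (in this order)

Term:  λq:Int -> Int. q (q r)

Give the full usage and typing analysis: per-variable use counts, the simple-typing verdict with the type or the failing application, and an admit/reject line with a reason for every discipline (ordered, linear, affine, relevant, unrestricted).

usage: r=1, q (bound)=2
uses in reading order: q, q, r
typing: the term checks, with type (Int -> Int) -> Int
ordered: ✗, uses contraction: q ×2
linear: ✗, uses contraction: q ×2
affine: ✗, uses contraction: q ×2
relevant: ✓, r, q: all used, weakening unneeded
unrestricted: ✓, type-checks ((Int -> Int) -> Int) and nothing is barred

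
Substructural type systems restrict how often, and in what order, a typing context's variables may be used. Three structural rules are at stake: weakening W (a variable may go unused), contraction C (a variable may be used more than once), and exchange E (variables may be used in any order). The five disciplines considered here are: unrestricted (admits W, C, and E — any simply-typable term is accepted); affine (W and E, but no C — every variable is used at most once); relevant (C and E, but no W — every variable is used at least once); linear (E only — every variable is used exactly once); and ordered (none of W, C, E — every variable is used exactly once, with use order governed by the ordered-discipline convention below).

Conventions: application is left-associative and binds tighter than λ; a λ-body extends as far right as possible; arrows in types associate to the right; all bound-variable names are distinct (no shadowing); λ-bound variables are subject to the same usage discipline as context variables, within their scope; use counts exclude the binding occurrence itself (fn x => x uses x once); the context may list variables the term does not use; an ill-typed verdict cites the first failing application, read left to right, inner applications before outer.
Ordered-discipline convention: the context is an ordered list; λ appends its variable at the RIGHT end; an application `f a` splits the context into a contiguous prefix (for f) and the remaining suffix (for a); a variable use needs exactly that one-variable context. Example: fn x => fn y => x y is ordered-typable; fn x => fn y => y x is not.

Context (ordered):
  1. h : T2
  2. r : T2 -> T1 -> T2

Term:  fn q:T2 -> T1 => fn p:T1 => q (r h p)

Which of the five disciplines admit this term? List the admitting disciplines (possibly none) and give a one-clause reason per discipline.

admitting disciplines: linear, affine, relevant, unrestricted
use counts: h=1, r=1, q (bound)=1, p (bound)=1
uses in reading order: q, r, h, p
typing: well-typed — term : (T2 -> T1) -> T1 -> T1
ordered ✗ (no ordered split (uses run q, r, h, p))
linear ✓ (each of h, r, q, p used exactly once)
affine ✓ (at most one use each (h, r, q, p))
relevant ✓ (none of h, r, q, p goes unused)
unrestricted ✓ (type-checks ((T2 -> T1) -> T1 -> T1) and nothing is barred)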